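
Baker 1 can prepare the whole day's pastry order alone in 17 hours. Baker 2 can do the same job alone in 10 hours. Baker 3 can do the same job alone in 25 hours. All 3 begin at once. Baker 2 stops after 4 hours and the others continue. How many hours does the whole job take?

85/14 hours

In the first 4 hours the combined rate is 169/850, so 338/425 of the job is done, leaving 87/425.
After baker 2 leaves the rate is 42/425 per hour; the remaining 87/425 takes 29/14 hours.
Total = 4 + 29/14 = 85/14 hours.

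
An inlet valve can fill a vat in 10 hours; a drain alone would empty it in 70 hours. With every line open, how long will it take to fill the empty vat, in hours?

Net rate = 1/10 − 1/70 = (7 − 1)/70 = 6/70 = 3/35 per hour.
Filling time = 1 ÷ (3/35) = 35/3 hours.

35/3 hours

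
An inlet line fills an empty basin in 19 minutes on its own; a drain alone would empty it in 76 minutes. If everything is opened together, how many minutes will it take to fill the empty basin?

Net rate = 1/19 − 1/76 = (4 − 1)/76 = 3/76 per minute.
Filling time = 1 ÷ (3/76) = 76/3 minutes.

76/3 minutes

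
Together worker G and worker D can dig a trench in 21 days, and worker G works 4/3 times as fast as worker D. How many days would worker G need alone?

Let worker D's rate be r; then worker G's rate is (4/3)r, so together (4/3 + 1)r = (7/3)r = 1/21.
Thus r = 1/49 per day.
Worker D alone: 49 days; worker G alone: 147/4 days.

147/4 days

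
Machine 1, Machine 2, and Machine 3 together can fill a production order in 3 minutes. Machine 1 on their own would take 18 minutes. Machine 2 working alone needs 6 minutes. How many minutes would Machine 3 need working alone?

Combined rate is 1/3 per minute.
Known contribution: 1/18 + 1/6 = (1 + 3)/18 = 4/18 = 2/9 per minute.
So Machine 3's rate is 1/3 − 2/9 = 1/9, meaning 9 minutes alone.

9 minutes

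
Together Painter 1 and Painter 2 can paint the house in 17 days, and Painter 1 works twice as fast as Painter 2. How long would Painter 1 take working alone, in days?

51/2 days

Let Painter 2's rate be r; then Painter 1's rate is 2r, so together (2 + 1)r = 3r = 1/17.
Thus r = 1/51 per day.
Painter 2 alone: 51 days; Painter 1 alone: 51/2 days.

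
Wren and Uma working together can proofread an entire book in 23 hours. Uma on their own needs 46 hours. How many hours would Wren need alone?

46 hours

Combined rate is 1/23 per hour.
Known contribution: 1/46 per hour.
So Wren's rate is 1/23 − 1/46 = 1/46, meaning 46 hours alone.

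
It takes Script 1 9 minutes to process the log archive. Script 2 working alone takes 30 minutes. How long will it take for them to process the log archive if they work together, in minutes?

With two workers the combined time is the product over the sum: 9·30/(9+30) = 270/39 = 90/13 minutes.

90/13 minutes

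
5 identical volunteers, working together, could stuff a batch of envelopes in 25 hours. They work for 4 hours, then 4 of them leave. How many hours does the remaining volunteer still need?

105 hours

One volunteer does 1/125 of the job per hour.
After 4 hours with 5 volunteers, 4/25 is done (21/25 left).
With 1 volunteer the rate is 1/125, so the rest takes 21/25 ÷ 1/125 = 105 hours.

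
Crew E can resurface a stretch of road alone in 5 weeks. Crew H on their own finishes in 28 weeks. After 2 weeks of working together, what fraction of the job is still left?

37/70

Combined rate: 1/5 + 1/28 = (28 + 5)/140 = 33/140 per week.
In 2 weeks they complete 2·33/140 = 33/70 of the job.
So 37/70 remains.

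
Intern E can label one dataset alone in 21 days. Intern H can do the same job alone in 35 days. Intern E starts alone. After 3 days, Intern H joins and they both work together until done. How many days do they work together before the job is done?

In the first 3 days Intern E alone does 3/21 = 1/7 of the job, leaving 6/7.
Once everyone is working, combined rate: 1/21 + 1/35 = (5 + 3)/105 = 8/105 per day.
Remaining 6/7 at 8/105 per day takes 45/4 days.

45/4 days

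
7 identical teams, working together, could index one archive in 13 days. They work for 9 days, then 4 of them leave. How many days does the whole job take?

55/3 days

One team does 1/91 of the job per day.
After 9 days with 7 teams, 9/13 is done (4/13 left).
With 3 teams the rate is 3/91, so the rest takes 4/13 ÷ 3/91 = 28/3 days.
Total = 9 + 28/3 = 55/3 days.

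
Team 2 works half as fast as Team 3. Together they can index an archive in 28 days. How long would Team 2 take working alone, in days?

84 days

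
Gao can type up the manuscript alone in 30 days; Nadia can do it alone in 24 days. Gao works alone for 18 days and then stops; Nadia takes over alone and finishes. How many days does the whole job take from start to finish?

138/5 days

In 18 days Gao does 18/30 = 3/5 of the job, leaving 2/5.
Nadia works at 1/24 per day, so finishing takes 2/5 ÷ 1/24 = 48/5 days.
Total time = 18 + 48/5 = 138/5 days.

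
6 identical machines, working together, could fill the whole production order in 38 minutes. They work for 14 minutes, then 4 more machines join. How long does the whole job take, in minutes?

142/5 minutes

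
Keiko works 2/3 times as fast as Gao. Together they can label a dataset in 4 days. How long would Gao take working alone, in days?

20/3 days

Let Gao's rate be r; then Keiko's rate is (2/3)r, so together (2/3 + 1)r = (5/3)r = 1/4.
Thus r = 3/20 per day.
Gao alone: 20/3 days; Keiko alone: 10 days.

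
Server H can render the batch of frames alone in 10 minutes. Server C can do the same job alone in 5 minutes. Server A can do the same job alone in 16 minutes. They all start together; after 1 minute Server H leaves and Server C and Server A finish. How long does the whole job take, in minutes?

24/7 minutes

In the first 1 minute the combined rate is 29/80, so 29/80 of the job is done, leaving 51/80.
After Server H leaves the rate is 21/80 per minute; the remaining 51/80 takes 17/7 minutes.
Total = 1 + 17/7 = 24/7 minutes.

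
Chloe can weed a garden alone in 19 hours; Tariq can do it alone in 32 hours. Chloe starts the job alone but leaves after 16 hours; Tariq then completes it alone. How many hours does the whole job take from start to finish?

In 16 hours Chloe does 16/19 of the job, leaving 3/19.
Tariq works at 1/32 per hour, so finishing takes 3/19 ÷ 1/32 = 96/19 hours.
Total time = 16 + 96/19 = 400/19 hours.

400/19 hours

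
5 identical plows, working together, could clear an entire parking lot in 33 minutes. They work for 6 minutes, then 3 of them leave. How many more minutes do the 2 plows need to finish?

135/2 minutes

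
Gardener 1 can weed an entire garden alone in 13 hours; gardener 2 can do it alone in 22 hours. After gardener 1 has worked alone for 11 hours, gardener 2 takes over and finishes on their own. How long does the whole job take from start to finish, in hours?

187/13 hours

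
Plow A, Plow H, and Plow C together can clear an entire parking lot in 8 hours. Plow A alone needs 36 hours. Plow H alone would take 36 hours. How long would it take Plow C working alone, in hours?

72/5 hours

Combined rate is 1/8 per hour.
Known contribution: 1/36 + 1/36 = (1 + 1)/36 = 2/36 = 1/18 per hour.
So Plow C's rate is 1/8 − 1/18 = 5/72, meaning 72/5 hours alone.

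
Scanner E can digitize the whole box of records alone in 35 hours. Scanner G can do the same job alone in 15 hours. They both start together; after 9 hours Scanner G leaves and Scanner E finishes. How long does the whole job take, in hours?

In the first 9 hours the combined rate is 2/21, so 6/7 of the job is done, leaving 1/7.
After Scanner G leaves the rate is 1/35 per hour; the remaining 1/7 takes 5 hours.
Total = 9 + 5 = 14 hours.

14 hours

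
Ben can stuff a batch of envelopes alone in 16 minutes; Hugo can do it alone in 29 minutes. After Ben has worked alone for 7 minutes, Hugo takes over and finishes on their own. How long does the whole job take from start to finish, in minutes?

373/16 minutes

In 7 minutes Ben does 7/16 of the job, leaving 9/16.
Hugo works at 1/29 per minute, so finishing takes 9/16 ÷ 1/29 = 261/16 minutes.
Total time = 7 + 261/16 = 373/16 minutes.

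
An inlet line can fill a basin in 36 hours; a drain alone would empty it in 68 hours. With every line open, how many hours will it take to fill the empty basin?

153/2 hours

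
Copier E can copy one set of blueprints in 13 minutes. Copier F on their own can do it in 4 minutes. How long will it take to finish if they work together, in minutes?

52/17 minutes

Combined rate: 1/13 + 1/4 = (4 + 13)/52 = 17/52 per minute.
Time = 1 ÷ (17/52) = 52/17 minutes.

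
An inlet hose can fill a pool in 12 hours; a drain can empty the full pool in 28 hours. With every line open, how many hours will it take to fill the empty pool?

21 hours

Net rate = 1/12 − 1/28 = (7 − 3)/84 = 4/84 = 1/21 per hour.
Filling time = 1 ÷ (1/21) = 21 hours.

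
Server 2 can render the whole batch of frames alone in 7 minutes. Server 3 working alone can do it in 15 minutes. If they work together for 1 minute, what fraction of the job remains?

83/105

Combined rate: 1/7 + 1/15 = (15 + 7)/105 = 22/105 per minute.
In 1 minute they complete 1·22/105 = 22/105 of the job.
So 83/105 remains.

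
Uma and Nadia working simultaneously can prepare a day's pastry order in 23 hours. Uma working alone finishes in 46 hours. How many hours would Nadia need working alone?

Combined rate is 1/23 per hour.
Known contribution: 1/46 per hour.
So Nadia's rate is 1/23 − 1/46 = 1/46, meaning 46 hours alone.

46 hours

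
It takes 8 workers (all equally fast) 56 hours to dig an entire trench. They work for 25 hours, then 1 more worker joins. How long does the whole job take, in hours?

One worker does 1/448 of the job per hour.
After 25 hours with 8 workers, 25/56 is done (31/56 left).
With 9 workers the rate is 9/448, so the rest takes 31/56 ÷ 9/448 = 248/9 hours.
Total = 25 + 248/9 = 473/9 hours.

473/9 hours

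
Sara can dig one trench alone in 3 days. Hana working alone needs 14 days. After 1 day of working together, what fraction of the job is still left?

Combined rate: 1/3 + 1/14 = (14 + 3)/42 = 17/42 per day.
In 1 day they complete 1·17/42 = 17/42 of the job.
So 25/42 remains.

25/42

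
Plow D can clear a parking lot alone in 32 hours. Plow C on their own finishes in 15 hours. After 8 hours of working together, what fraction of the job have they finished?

47/60

Combined rate: 1/32 + 1/15 = (15 + 32)/480 = 47/480 per hour.
In 8 hours they complete 8·47/480 = 47/60 of the job.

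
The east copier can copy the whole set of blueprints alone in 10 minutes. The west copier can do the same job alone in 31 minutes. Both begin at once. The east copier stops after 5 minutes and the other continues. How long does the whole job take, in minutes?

In the first 5 minutes the combined rate is 41/310, so 41/62 of the job is done, leaving 21/62.
After the east copier leaves the rate is 1/31 per minute; the remaining 21/62 takes 21/2 minutes.
Total = 5 + 21/2 = 31/2 minutes.

31/2 minutes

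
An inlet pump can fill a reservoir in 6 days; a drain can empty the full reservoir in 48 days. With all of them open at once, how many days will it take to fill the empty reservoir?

48/7 days

Net rate = 1/6 − 1/48 = (8 − 1)/48 = 7/48 per day.
Filling time = 1 ÷ (7/48) = 48/7 days.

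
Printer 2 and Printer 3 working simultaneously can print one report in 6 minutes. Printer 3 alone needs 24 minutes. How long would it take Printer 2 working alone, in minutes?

8 minutes

Combined rate is 1/6 per minute.
Known contribution: 1/24 per minute.
So Printer 2's rate is 1/6 − 1/24 = 1/8, meaning 8 minutes alone.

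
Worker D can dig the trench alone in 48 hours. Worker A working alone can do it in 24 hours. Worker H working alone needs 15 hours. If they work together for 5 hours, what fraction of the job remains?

Combined rate: 1/48 + 1/24 + 1/15 = (5 + 10 + 16)/240 = 31/240 per hour.
In 5 hours they complete 5·31/240 = 31/48 of the job.
So 17/48 remains.

17/48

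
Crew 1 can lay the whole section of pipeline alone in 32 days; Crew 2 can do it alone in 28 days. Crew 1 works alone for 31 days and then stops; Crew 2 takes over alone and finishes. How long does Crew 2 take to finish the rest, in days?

7/8 days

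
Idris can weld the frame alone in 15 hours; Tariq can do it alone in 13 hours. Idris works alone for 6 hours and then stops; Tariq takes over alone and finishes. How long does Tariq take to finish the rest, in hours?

In 6 hours Idris does 6/15 = 2/5 of the job, leaving 3/5.
Tariq works at 1/13 per hour, so finishing takes 3/5 ÷ 1/13 = 39/5 hours.

39/5 hours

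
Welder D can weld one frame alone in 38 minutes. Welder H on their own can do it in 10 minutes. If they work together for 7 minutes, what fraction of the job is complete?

84/95

Combined rate: 1/38 + 1/10 = (5 + 19)/190 = 24/190 = 12/95 per minute.
In 7 minutes they complete 7·12/95 = 84/95 of the job.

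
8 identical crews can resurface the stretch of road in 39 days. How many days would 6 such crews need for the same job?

52 days

Total work is 8·39 = 312 crew-days.
With 6 crews: 312/6 = 52 days.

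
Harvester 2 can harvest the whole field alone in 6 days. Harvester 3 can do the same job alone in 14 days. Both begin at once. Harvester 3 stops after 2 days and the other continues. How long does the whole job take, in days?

36/7 days

In the first 2 days the combined rate is 5/21, so 10/21 of the job is done, leaving 11/21.
After Harvester 3 leaves the rate is 1/6 per day; the remaining 11/21 takes 22/7 days.
Total = 2 + 22/7 = 36/7 days.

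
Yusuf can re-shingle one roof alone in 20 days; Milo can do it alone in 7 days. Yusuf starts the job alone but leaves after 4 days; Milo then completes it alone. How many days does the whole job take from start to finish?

In 4 days Yusuf does 4/20 = 1/5 of the job, leaving 4/5.
Milo works at 1/7 per day, so finishing takes 4/5 ÷ 1/7 = 28/5 days.
Total time = 4 + 28/5 = 48/5 days.

48/5 days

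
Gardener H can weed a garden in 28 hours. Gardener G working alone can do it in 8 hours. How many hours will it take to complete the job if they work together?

56/9 hours

Combined rate: 1/28 + 1/8 = (2 + 7)/56 = 9/56 per hour.
Time = 1 ÷ (9/56) = 56/9 hours.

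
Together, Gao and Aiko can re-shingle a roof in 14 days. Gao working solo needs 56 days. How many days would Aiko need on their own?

Combined rate is 1/14 per day.
Known contribution: 1/56 per day.
So Aiko's rate is 1/14 − 1/56 = 3/56, meaning 56/3 days alone.

56/3 days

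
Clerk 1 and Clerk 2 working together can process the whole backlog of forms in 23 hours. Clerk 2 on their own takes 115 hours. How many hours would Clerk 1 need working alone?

115/4 hours

Combined rate is 1/23 per hour.
Known contribution: 1/115 per hour.
So Clerk 1's rate is 1/23 − 1/115 = 4/115, meaning 115/4 hours alone.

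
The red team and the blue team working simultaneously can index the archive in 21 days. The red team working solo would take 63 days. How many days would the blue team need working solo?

63/2 days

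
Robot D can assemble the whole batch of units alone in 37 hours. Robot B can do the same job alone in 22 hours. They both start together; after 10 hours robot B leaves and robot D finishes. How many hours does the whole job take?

In the first 10 hours the combined rate is 59/814, so 295/407 of the job is done, leaving 112/407.
After robot B leaves the rate is 1/37 per hour; the remaining 112/407 takes 112/11 hours.
Total = 10 + 112/11 = 222/11 hours.

222/11 hours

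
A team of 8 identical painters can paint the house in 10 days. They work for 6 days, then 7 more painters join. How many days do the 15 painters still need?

32/15 days

One painter does 1/80 of the job per day.
After 6 days with 8 painters, 3/5 is done (2/5 left).
With 15 painters the rate is 15/80 = 3/16, so the rest takes 2/5 ÷ 3/16 = 32/15 days.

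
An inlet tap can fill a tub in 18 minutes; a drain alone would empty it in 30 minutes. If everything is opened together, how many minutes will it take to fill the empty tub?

Net rate = 1/18 − 1/30 = (5 − 3)/90 = 2/90 = 1/45 per minute.
Filling time = 1 ÷ (1/45) = 45 minutes.

45 minutes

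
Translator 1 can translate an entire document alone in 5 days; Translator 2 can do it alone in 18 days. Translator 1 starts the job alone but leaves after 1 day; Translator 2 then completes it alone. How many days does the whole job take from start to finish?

In 1 day Translator 1 does 1/5 of the job, leaving 4/5.
Translator 2 works at 1/18 per day, so finishing takes 4/5 ÷ 1/18 = 72/5 days.
Total time = 1 + 72/5 = 77/5 days.

77/5 days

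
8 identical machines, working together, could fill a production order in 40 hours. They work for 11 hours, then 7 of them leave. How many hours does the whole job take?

One machine does 1/320 of the job per hour.
After 11 hours with 8 machines, 11/40 is done (29/40 left).
With 1 machine the rate is 1/320, so the rest takes 29/40 ÷ 1/320 = 232 hours.
Total = 11 + 232 = 243 hours.

243 hours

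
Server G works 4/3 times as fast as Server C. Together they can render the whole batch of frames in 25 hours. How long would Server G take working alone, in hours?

Let Server C's rate be r; then Server G's rate is (4/3)r, so together (4/3 + 1)r = (7/3)r = 1/25.
Thus r = 3/175 per hour.
Server C alone: 175/3 hours; Server G alone: 175/4 hours.

175/4 hours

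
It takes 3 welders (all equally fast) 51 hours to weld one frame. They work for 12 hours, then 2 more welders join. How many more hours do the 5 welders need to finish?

One welder does 1/153 of the job per hour.
After 12 hours with 3 welders, 4/17 is done (13/17 left).
With 5 welders the rate is 5/153, so the rest takes 13/17 ÷ 5/153 = 117/5 hours.

117/5 hours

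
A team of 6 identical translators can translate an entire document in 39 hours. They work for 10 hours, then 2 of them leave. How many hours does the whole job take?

One translator does 1/234 of the job per hour.
After 10 hours with 6 translators, 10/39 is done (29/39 left).
With 4 translators the rate is 4/234 = 2/117, so the rest takes 29/39 ÷ 2/117 = 87/2 hours.
Total = 10 + 87/2 = 107/2 hours.

107/2 hours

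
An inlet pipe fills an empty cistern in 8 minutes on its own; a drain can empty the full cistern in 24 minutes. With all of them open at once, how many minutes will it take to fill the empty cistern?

12 minutes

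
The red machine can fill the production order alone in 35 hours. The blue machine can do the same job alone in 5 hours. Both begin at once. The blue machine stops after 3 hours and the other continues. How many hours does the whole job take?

14 hours

In the first 3 hours the combined rate is 8/35, so 24/35 of the job is done, leaving 11/35.
After the blue machine leaves the rate is 1/35 per hour; the remaining 11/35 takes 11 hours.
Total = 3 + 11 = 14 hours.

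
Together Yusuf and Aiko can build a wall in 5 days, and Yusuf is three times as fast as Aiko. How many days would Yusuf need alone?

20/3 days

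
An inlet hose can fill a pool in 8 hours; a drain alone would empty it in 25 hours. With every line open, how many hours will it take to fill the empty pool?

200/17 hours

Net rate = 1/8 − 1/25 = (25 − 8)/200 = 17/200 per hour.
Filling time = 1 ÷ (17/200) = 200/17 hours.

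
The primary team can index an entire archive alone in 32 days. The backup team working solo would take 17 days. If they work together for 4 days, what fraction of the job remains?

87/136

Combined rate: 1/32 + 1/17 = (17 + 32)/544 = 49/544 per day.
In 4 days they complete 4·49/544 = 49/136 of the job.
So 87/136 remains.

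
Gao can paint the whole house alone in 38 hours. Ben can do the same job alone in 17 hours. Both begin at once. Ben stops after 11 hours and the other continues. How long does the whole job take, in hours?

228/17 hours

In the first 11 hours the combined rate is 55/646, so 605/646 of the job is done, leaving 41/646.
After Ben leaves the rate is 1/38 per hour; the remaining 41/646 takes 41/17 hours.
Total = 11 + 41/17 = 228/17 hours.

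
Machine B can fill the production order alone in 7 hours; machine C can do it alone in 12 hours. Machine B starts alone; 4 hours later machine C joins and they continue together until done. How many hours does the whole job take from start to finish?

112/19 hours

In 4 hours machine B does 4/7 of the job, leaving 3/7.
Machine B and machine C together work at 19/84 per hour, so finishing takes 3/7 ÷ 19/84 = 36/19 hours.
Total time = 4 + 36/19 = 112/19 hours.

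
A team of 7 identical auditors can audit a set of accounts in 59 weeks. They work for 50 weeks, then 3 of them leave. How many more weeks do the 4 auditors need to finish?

63/4 weeks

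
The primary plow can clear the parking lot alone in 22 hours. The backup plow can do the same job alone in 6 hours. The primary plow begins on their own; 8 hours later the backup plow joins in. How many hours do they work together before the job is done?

In the first 8 hours the primary plow alone does 8/22 = 4/11 of the job, leaving 7/11.
Once everyone is working, combined rate: 1/22 + 1/6 = (3 + 11)/66 = 14/66 = 7/33 per hour.
Remaining 7/11 at 7/33 per hour takes 3 hours.

3 hours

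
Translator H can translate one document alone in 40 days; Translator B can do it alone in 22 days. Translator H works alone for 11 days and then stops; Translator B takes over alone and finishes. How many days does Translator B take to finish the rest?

319/20 days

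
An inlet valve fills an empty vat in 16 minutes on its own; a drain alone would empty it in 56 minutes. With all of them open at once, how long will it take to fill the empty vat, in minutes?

112/5 minutes

Net rate = 1/16 − 1/56 = (7 − 2)/112 = 5/112 per minute.
Filling time = 1 ÷ (5/112) = 112/5 minutes.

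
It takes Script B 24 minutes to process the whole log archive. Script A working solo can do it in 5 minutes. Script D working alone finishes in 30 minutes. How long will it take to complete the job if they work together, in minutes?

40/11 minutes

Combined rate: 1/24 + 1/5 + 1/30 = (5 + 24 + 4)/120 = 33/120 = 11/40 per minute.
Time = 1 ÷ (11/40) = 40/11 minutes.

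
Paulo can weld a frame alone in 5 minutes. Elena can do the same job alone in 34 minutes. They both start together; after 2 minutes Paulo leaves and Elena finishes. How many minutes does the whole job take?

102/5 minutes

In the first 2 minutes the combined rate is 39/170, so 39/85 of the job is done, leaving 46/85.
After Paulo leaves the rate is 1/34 per minute; the remaining 46/85 takes 92/5 minutes.
Total = 2 + 92/5 = 102/5 minutes.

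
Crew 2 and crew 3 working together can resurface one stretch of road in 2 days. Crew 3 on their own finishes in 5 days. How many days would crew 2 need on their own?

10/3 days

Combined rate is 1/2 per day.
Known contribution: 1/5 per day.
So crew 2's rate is 1/2 − 1/5 = 3/10, meaning 10/3 days alone.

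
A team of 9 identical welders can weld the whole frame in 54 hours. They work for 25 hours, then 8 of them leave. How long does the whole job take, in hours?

One welder does 1/486 of the job per hour.
After 25 hours with 9 welders, 25/54 is done (29/54 left).
With 1 welder the rate is 1/486, so the rest takes 29/54 ÷ 1/486 = 261 hours.
Total = 25 + 261 = 286 hours.

286 hours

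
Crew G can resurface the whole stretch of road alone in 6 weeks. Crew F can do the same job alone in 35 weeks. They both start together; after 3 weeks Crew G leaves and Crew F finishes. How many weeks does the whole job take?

35/2 weeks

In the first 3 weeks the combined rate is 41/210, so 41/70 of the job is done, leaving 29/70.
After Crew G leaves the rate is 1/35 per week; the remaining 29/70 takes 29/2 weeks.
Total = 3 + 29/2 = 35/2 weeks.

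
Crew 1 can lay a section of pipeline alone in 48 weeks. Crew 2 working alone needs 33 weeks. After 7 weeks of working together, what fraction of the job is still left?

113/176

Combined rate: 1/48 + 1/33 = (11 + 16)/528 = 27/528 = 9/176 per week.
In 7 weeks they complete 7·9/176 = 63/176 of the job.
So 113/176 remains.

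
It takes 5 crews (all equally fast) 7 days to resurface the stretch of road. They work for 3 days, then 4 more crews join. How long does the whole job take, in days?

47/9 days

One crew does 1/35 of the job per day.
After 3 days with 5 crews, 3/7 is done (4/7 left).
With 9 crews the rate is 9/35, so the rest takes 4/7 ÷ 9/35 = 20/9 days.
Total = 3 + 20/9 = 47/9 days.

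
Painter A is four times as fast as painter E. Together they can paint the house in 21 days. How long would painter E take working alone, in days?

Let painter E's rate be r; then painter A's rate is 4r, so together (4 + 1)r = 5r = 1/21.
Thus r = 1/105 per day.
Painter E alone: 105 days; painter A alone: 105/4 days.

105 days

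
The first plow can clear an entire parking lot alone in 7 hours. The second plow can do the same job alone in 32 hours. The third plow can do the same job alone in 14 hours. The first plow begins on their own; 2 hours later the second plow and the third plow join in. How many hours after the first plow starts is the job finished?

In the first 2 hours the first plow alone does 2/7 of the job, leaving 5/7.
Once everyone is working, combined rate: 1/7 + 1/32 + 1/14 = (32 + 7 + 16)/224 = 55/224 per hour.
Remaining 5/7 at 55/224 per hour takes 32/11 hours.
Total from the start = 2 + 32/11 = 54/11 hours.

54/11 hours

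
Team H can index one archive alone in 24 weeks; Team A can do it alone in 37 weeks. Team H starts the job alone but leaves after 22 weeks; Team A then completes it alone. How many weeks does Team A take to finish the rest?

In 22 weeks Team H does 22/24 = 11/12 of the job, leaving 1/12.
Team A works at 1/37 per week, so finishing takes 1/12 ÷ 1/37 = 37/12 weeks.

37/12 weeks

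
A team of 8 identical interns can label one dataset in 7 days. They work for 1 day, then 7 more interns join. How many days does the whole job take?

One intern does 1/56 of the job per day.
After 1 day with 8 interns, 1/7 is done (6/7 left).
With 15 interns the rate is 15/56, so the rest takes 6/7 ÷ 15/56 = 16/5 days.
Total = 1 + 16/5 = 21/5 days.

21/5 days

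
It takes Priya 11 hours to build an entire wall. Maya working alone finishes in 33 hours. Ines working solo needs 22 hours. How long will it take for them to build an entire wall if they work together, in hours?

Combined rate: 1/11 + 1/33 + 1/22 = (6 + 2 + 3)/66 = 11/66 = 1/6 per hour.
Time = 1 ÷ (1/6) = 6 hours.

6 hours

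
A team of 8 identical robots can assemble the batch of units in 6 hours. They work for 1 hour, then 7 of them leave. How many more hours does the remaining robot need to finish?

One robot does 1/48 of the job per hour.
After 1 hour with 8 robots, 1/6 is done (5/6 left).
With 1 robot the rate is 1/48, so the rest takes 5/6 ÷ 1/48 = 40 hours.

40 hours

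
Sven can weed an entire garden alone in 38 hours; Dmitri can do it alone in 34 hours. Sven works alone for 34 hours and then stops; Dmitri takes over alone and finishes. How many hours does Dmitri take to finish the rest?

68/19 hours

In 34 hours Sven does 34/38 = 17/19 of the job, leaving 2/19.
Dmitri works at 1/34 per hour, so finishing takes 2/19 ÷ 1/34 = 68/19 hours.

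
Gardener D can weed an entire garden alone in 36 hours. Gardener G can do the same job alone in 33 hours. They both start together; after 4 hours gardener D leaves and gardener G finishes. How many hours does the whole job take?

88/3 hours

In the first 4 hours the combined rate is 23/396, so 23/99 of the job is done, leaving 76/99.
After gardener D leaves the rate is 1/33 per hour; the remaining 76/99 takes 76/3 hours.
Total = 4 + 76/3 = 88/3 hours.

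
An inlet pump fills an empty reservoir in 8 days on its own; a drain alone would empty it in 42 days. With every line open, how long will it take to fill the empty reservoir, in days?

168/17 days

Net rate = 1/8 − 1/42 = (21 − 4)/168 = 17/168 per day.
Filling time = 1 ÷ (17/168) = 168/17 days.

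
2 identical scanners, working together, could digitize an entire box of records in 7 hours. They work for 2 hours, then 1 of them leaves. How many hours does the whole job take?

One scanner does 1/14 of the job per hour.
After 2 hours with 2 scanners, 2/7 is done (5/7 left).
With 1 scanner the rate is 1/14, so the rest takes 5/7 ÷ 1/14 = 10 hours.
Total = 2 + 10 = 12 hours.

12 hours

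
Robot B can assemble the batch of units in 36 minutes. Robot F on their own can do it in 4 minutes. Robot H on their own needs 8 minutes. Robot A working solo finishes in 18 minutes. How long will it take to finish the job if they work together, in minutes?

24/11 minutes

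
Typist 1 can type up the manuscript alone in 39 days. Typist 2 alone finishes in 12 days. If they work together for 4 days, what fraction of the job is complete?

17/39

Combined rate: 1/39 + 1/12 = (4 + 13)/156 = 17/156 per day.
In 4 days they complete 4·17/156 = 17/39 of the job.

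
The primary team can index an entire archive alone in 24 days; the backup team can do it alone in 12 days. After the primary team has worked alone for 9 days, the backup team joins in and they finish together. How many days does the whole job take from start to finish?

In 9 days the primary team does 9/24 = 3/8 of the job, leaving 5/8.
The primary team and the backup team together work at 1/8 per day, so finishing takes 5/8 ÷ 1/8 = 5 days.
Total time = 9 + 5 = 14 days.

14 days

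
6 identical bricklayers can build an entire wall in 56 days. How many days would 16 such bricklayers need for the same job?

Total work is 6·56 = 336 bricklayer-days.
With 16 bricklayers: 336/16 = 21 days.

21 days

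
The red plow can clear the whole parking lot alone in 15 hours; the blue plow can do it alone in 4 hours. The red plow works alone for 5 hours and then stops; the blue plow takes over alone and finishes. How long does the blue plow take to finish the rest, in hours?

8/3 hours

In 5 hours the red plow does 5/15 = 1/3 of the job, leaving 2/3.
The blue plow works at 1/4 per hour, so finishing takes 2/3 ÷ 1/4 = 8/3 hours.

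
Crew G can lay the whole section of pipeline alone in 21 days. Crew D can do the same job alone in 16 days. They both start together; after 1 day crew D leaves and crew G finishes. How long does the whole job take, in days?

In the first 1 day the combined rate is 37/336, so 37/336 of the job is done, leaving 299/336.
After crew D leaves the rate is 1/21 per day; the remaining 299/336 takes 299/16 days.
Total = 1 + 299/16 = 315/16 days.

315/16 days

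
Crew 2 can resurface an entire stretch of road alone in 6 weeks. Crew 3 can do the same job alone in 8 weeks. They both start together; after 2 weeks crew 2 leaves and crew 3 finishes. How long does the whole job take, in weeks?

In the first 2 weeks the combined rate is 7/24, so 7/12 of the job is done, leaving 5/12.
After crew 2 leaves the rate is 1/8 per week; the remaining 5/12 takes 10/3 weeks.
Total = 2 + 10/3 = 16/3 weeks.

16/3 weeks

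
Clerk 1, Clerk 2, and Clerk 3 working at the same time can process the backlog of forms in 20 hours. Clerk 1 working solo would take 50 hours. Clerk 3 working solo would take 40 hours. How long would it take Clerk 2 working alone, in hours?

200 hours

Combined rate is 1/20 per hour.
Known contribution: 1/50 + 1/40 = (4 + 5)/200 = 9/200 per hour.
So Clerk 2's rate is 1/20 − 9/200 = 1/200, meaning 200 hours alone.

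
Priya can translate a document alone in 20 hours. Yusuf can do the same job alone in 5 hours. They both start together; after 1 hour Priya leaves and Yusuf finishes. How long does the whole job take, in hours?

In the first 1 hour the combined rate is 1/4, so 1/4 of the job is done, leaving 3/4.
After Priya leaves the rate is 1/5 per hour; the remaining 3/4 takes 15/4 hours.
Total = 1 + 15/4 = 19/4 hours.

19/4 hours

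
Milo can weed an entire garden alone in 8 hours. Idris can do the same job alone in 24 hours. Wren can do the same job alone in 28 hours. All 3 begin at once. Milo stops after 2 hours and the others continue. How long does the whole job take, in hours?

In the first 2 hours the combined rate is 17/84, so 17/42 of the job is done, leaving 25/42.
After Milo leaves the rate is 13/168 per hour; the remaining 25/42 takes 100/13 hours.
Total = 2 + 100/13 = 126/13 hours.

126/13 hours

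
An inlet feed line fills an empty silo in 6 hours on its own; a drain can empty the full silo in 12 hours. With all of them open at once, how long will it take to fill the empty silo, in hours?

12 hours

Net rate = 1/6 − 1/12 = (2 − 1)/12 = 1/12 per hour.
Filling time = 1 ÷ (1/12) = 12 hours.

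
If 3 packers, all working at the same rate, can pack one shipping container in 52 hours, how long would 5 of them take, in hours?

156/5 hours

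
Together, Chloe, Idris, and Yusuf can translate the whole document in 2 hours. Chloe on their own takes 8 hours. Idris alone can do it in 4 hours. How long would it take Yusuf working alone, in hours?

Combined rate is 1/2 per hour.
Known contribution: 1/8 + 1/4 = (1 + 2)/8 = 3/8 per hour.
So Yusuf's rate is 1/2 − 3/8 = 1/8, meaning 8 hours alone.

8 hours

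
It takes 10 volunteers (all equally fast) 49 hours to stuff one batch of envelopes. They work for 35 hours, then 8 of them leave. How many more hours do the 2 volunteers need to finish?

70 hours

One volunteer does 1/490 of the job per hour.
After 35 hours with 10 volunteers, 5/7 is done (2/7 left).
With 2 volunteers the rate is 2/490 = 1/245, so the rest takes 2/7 ÷ 1/245 = 70 hours.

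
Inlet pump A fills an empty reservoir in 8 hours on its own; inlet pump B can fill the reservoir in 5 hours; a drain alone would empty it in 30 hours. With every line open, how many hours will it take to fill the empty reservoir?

24/7 hours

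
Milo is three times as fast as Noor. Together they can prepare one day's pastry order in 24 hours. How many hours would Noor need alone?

Let Noor's rate be r; then Milo's rate is 3r, so together (3 + 1)r = 4r = 1/24.
Thus r = 1/96 per hour.
Noor alone: 96 hours; Milo alone: 32 hours.

96 hours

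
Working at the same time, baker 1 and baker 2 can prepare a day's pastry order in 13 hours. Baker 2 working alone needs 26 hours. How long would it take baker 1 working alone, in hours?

Combined rate is 1/13 per hour.
Known contribution: 1/26 per hour.
So baker 1's rate is 1/13 − 1/26 = 1/26, meaning 26 hours alone.

26 hours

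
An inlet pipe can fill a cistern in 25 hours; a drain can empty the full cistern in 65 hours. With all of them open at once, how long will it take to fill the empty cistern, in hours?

Net rate = 1/25 − 1/65 = (13 − 5)/325 = 8/325 per hour.
Filling time = 1 ÷ (8/325) = 325/8 hours.

325/8 hours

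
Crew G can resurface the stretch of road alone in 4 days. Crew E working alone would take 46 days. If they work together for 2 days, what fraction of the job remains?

Combined rate: 1/4 + 1/46 = (23 + 2)/92 = 25/92 per day.
In 2 days they complete 2·25/92 = 25/46 of the job.
So 21/46 remains.

21/46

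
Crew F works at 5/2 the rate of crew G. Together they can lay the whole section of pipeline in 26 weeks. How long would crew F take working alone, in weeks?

Let crew G's rate be r; then crew F's rate is (5/2)r, so together (5/2 + 1)r = (7/2)r = 1/26.
Thus r = 1/91 per week.
Crew G alone: 91 weeks; crew F alone: 182/5 weeks.

182/5 weeks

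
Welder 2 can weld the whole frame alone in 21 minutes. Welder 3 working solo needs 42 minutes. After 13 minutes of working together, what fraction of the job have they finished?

13/14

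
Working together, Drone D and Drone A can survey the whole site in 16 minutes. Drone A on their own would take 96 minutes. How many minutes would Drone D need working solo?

96/5 minutes

Combined rate is 1/16 per minute.
Known contribution: 1/96 per minute.
So Drone D's rate is 1/16 − 1/96 = 5/96, meaning 96/5 minutes alone.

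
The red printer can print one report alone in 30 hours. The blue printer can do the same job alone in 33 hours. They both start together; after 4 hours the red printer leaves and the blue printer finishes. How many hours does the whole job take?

143/5 hours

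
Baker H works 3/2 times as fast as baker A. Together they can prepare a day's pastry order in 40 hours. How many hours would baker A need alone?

100 hours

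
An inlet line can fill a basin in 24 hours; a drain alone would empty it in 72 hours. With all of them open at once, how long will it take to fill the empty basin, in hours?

36 hours

Net rate = 1/24 − 1/72 = (3 − 1)/72 = 2/72 = 1/36 per hour.
Filling time = 1 ÷ (1/36) = 36 hours.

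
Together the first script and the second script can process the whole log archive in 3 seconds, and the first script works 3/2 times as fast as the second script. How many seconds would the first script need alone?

5 seconds

Let the second script's rate be r; then the first script's rate is (3/2)r, so together (3/2 + 1)r = (5/2)r = 1/3.
Thus r = 2/15 per second.
The second script alone: 15/2 seconds; the first script alone: 5 seconds.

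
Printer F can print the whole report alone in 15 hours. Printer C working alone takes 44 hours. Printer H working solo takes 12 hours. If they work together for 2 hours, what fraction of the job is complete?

19/55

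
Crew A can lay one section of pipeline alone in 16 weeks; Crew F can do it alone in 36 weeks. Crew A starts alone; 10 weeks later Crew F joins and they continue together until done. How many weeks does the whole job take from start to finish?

In 10 weeks Crew A does 10/16 = 5/8 of the job, leaving 3/8.
Crew A and Crew F together work at 13/144 per week, so finishing takes 3/8 ÷ 13/144 = 54/13 weeks.
Total time = 10 + 54/13 = 184/13 weeks.

184/13 weeks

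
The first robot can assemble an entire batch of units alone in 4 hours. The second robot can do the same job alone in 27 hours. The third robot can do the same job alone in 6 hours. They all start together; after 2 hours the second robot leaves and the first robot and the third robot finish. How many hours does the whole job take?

20/9 hours

In the first 2 hours the combined rate is 49/108, so 49/54 of the job is done, leaving 5/54.
After the second robot leaves the rate is 5/12 per hour; the remaining 5/54 takes 2/9 hours.
Total = 2 + 2/9 = 20/9 hours.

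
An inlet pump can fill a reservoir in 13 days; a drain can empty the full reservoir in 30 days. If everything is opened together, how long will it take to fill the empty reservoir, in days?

Net rate = 1/13 − 1/30 = (30 − 13)/390 = 17/390 per day.
Filling time = 1 ÷ (17/390) = 390/17 days.

390/17 days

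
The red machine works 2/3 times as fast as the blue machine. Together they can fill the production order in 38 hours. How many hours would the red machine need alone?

Let the blue machine's rate be r; then the red machine's rate is (2/3)r, so together (2/3 + 1)r = (5/3)r = 1/38.
Thus r = 3/190 per hour.
The blue machine alone: 190/3 hours; the red machine alone: 95 hours.

95 hours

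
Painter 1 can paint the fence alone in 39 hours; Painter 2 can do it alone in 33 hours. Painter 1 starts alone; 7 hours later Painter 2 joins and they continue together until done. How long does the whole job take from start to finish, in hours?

65/3 hours

In 7 hours Painter 1 does 7/39 of the job, leaving 32/39.
Painter 1 and Painter 2 together work at 8/143 per hour, so finishing takes 32/39 ÷ 8/143 = 44/3 hours.
Total time = 7 + 44/3 = 65/3 hours.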